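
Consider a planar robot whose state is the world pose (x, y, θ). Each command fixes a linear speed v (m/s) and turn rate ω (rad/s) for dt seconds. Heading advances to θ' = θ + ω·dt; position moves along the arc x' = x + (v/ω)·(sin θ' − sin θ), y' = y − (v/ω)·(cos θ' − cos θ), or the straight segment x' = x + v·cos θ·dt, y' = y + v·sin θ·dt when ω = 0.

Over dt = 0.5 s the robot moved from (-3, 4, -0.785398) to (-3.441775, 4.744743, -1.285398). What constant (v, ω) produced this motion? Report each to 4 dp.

Δθ = -1.285398 − -0.785398 = -0.500000
ω = Δθ/dt = -0.500000/0.5 = -1.0000
R = −Δy/(cos θ' − cos θ) = 1.7500
v = R·ω = 1.7500·-1.0000 = -1.7500

v = -1.7500, ω = -1.0000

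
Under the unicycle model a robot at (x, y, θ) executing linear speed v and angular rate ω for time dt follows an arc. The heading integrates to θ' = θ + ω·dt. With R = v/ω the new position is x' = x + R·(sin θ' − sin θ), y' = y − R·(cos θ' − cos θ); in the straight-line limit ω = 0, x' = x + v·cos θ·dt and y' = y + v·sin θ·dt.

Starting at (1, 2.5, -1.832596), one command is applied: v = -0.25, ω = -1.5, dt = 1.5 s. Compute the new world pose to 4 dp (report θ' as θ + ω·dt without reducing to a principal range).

(1.2957, 2.5550, -4.0826)

θ' = -1.8326 + -1.5·1.5 = -4.0826
R = v/ω = -0.25/-1.5 = 0.1667
x' = 1 + 0.1667·(sin -4.0826 − sin -1.8326) = 1.2957
y' = 2.5 − 0.1667·(cos -4.0826 − cos -1.8326) = 2.5550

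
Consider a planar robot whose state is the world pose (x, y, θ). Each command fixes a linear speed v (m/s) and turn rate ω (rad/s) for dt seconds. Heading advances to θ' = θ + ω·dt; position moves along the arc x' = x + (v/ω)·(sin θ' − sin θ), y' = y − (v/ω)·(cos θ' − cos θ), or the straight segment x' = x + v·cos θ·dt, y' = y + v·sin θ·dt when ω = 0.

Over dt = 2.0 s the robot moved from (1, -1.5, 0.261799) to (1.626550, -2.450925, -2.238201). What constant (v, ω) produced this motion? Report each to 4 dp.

Δθ = -2.238201 − 0.261799 = -2.500000
ω = Δθ/dt = -2.500000/2.0 = -1.2500
R = −Δy/(cos θ' − cos θ) = -0.6000
v = R·ω = -0.6000·-1.2500 = 0.7500

v = 0.7500, ω = -1.2500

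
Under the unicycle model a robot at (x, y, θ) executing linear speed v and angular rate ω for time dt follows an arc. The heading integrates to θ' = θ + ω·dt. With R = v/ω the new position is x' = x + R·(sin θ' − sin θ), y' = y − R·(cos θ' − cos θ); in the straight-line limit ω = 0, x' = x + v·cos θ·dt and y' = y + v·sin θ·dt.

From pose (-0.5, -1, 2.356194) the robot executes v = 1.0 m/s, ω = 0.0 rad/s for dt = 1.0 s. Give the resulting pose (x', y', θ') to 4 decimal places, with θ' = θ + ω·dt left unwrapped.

(-1.2071, -0.2929, 2.3562)

θ' = 2.3562 + 0.0·1.0 = 2.3562
ω = 0 → straight: x' = -0.5 + 1.0·cos(2.3562)·1.0 = -1.2071
y' = -1 + 1.0·sin(2.3562)·1.0 = -0.2929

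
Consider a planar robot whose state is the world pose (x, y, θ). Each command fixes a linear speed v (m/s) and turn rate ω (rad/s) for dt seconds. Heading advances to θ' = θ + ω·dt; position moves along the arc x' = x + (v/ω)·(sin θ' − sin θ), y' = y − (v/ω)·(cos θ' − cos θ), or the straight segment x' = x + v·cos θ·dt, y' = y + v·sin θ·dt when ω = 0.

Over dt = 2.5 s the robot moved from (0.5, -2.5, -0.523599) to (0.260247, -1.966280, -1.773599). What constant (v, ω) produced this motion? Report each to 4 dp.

v = -0.2500, ω = -0.5000

Δθ = -1.773599 − -0.523599 = -1.250000
ω = Δθ/dt = -1.250000/2.5 = -0.5000
R = −Δy/(cos θ' − cos θ) = 0.5000
v = R·ω = 0.5000·-0.5000 = -0.2500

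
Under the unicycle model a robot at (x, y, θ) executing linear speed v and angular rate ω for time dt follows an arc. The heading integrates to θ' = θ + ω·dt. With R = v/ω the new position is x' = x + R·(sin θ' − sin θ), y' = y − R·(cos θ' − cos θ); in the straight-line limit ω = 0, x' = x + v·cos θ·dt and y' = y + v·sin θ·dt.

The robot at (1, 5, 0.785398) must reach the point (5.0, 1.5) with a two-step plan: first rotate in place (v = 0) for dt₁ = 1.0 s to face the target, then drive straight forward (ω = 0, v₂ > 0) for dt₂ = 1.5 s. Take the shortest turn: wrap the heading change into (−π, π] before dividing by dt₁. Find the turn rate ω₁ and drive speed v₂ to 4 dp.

heading to target = atan2(1.5−5, 5−1) = -0.7188
Δθ = wrap(-0.7188 − 0.7854) = -1.5042; ω₁ = Δθ/dt₁ = -1.5042
distance = √((5−1)² + (1.5−5)²) = 5.3151; v₂ = distance/dt₂ = 3.5434

ω₁ = -1.5042, v₂ = 3.5434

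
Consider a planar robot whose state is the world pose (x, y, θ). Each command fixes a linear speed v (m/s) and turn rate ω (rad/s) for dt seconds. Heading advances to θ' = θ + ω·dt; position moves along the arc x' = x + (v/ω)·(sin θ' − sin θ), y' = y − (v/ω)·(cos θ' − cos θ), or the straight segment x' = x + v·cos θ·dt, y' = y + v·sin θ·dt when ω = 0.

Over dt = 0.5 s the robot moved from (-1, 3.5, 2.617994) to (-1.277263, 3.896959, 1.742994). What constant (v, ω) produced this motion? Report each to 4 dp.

v = 1.0000, ω = -1.7500

Δθ = 1.742994 − 2.617994 = -0.875000
ω = Δθ/dt = -0.875000/0.5 = -1.7500
R = −Δy/(cos θ' − cos θ) = -0.5714
v = R·ω = -0.5714·-1.7500 = 1.0000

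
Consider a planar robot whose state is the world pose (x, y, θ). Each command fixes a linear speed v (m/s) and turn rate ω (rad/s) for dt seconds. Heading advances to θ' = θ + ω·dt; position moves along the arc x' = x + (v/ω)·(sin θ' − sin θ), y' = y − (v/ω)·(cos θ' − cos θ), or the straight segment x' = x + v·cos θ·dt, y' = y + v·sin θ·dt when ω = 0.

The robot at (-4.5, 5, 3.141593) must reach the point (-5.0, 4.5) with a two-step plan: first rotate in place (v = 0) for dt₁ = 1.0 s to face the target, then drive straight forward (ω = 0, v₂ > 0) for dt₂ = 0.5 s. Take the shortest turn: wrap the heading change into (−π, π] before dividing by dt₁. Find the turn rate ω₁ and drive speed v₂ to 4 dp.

heading to target = atan2(4.5−5, -5−-4.5) = -2.3562
Δθ = wrap(-2.3562 − 3.1416) = 0.7854; ω₁ = Δθ/dt₁ = 0.7854
distance = √((-5−-4.5)² + (4.5−5)²) = 0.7071; v₂ = distance/dt₂ = 1.4142

ω₁ = 0.7854, v₂ = 1.4142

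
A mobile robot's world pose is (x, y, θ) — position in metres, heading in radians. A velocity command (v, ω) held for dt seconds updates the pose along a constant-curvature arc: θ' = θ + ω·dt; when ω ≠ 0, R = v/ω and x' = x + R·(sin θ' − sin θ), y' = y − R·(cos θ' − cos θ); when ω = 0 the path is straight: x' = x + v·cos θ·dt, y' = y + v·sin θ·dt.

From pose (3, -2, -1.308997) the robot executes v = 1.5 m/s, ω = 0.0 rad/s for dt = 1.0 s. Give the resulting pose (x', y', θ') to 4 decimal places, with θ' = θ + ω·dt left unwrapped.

θ' = -1.3090 + 0.0·1.0 = -1.3090
ω = 0 → straight: x' = 3 + 1.5·cos(-1.3090)·1.0 = 3.3882
y' = -2 + 1.5·sin(-1.3090)·1.0 = -3.4489

(3.3882, -3.4489, -1.3090)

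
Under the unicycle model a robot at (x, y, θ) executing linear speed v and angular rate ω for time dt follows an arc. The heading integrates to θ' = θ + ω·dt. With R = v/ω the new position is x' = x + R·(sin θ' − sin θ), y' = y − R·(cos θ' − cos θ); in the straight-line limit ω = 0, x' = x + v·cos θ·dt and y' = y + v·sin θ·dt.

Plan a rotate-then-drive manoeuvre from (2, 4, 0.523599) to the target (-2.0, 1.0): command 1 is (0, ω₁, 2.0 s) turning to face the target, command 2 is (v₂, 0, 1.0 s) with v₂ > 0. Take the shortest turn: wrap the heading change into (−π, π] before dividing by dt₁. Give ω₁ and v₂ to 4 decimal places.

ω₁ = -1.5108, v₂ = 5.0000

heading to target = atan2(1−4, -2−2) = -2.4981
Δθ = wrap(-2.4981 − 0.5236) = -3.0217; ω₁ = Δθ/dt₁ = -1.5108
distance = √((-2−2)² + (1−4)²) = 5.0000; v₂ = distance/dt₂ = 5.0000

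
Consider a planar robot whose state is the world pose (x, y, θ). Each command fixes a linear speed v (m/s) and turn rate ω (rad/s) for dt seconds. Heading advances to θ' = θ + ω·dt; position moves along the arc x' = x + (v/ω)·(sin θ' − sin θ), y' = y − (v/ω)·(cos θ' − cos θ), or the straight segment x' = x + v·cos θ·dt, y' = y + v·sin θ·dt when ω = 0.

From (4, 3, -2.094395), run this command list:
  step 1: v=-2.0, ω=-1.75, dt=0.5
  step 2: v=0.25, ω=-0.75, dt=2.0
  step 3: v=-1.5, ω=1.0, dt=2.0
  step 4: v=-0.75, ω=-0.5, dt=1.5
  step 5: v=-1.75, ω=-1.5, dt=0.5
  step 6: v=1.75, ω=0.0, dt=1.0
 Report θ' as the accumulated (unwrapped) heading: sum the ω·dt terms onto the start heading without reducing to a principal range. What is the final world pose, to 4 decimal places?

(7.4385, 4.2266, -3.9694)

step 1: θ'=-2.9694 (R=1.1429) → pose (4.7939, 3.5545, -2.9694)
step 2: θ'=-4.4694 (R=-0.3333) → pose (4.4133, 3.8027, -4.4694)
step 3: θ'=-2.4694 (R=-1.5000) → pose (6.8033, 2.9900, -2.4694)
step 4: θ'=-3.2194 (R=1.5000) → pose (7.8539, 3.3117, -3.2194)
step 5: θ'=-3.9694 (R=1.1667) → pose (8.6224, 2.9378, -3.9694)
step 6: θ'=-3.9694 (straight) → pose (7.4385, 4.2266, -3.9694)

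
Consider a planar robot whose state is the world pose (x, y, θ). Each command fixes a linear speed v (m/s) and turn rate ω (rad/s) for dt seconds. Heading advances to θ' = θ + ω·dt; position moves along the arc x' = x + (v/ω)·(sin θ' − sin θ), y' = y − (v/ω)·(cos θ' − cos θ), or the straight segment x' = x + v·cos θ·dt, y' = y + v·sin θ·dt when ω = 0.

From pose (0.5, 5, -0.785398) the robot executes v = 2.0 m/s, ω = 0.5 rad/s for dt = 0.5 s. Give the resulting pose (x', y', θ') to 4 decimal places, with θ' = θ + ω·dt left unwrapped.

θ' = -0.7854 + 0.5·0.5 = -0.5354
R = v/ω = 2.0/0.5 = 4.0000
x' = 0.5 + 4.0000·(sin -0.5354 − sin -0.7854) = 1.2877
y' = 5 − 4.0000·(cos -0.5354 − cos -0.7854) = 4.3882

(1.2877, 4.3882, -0.5354)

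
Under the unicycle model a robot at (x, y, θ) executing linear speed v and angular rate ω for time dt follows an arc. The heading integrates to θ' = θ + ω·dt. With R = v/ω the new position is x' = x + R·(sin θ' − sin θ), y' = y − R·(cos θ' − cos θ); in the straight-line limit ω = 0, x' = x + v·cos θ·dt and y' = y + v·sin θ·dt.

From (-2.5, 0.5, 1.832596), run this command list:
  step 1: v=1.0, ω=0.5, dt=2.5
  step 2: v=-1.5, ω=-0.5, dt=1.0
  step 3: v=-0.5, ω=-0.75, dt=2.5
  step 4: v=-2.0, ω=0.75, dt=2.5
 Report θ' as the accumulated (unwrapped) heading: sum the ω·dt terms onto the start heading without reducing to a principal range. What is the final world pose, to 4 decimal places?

(-2.5009, -3.8316, 2.5826)

step 1: θ'=3.0826 (R=2.0000) → pose (-4.3139, 1.9789, 3.0826)
step 2: θ'=2.5826 (R=3.0000) → pose (-2.8998, 1.5275, 2.5826)
step 3: θ'=0.7076 (R=0.6667) → pose (-2.8200, 0.4557, 0.7076)
step 4: θ'=2.5826 (R=-2.6667) → pose (-2.5009, -3.8316, 2.5826)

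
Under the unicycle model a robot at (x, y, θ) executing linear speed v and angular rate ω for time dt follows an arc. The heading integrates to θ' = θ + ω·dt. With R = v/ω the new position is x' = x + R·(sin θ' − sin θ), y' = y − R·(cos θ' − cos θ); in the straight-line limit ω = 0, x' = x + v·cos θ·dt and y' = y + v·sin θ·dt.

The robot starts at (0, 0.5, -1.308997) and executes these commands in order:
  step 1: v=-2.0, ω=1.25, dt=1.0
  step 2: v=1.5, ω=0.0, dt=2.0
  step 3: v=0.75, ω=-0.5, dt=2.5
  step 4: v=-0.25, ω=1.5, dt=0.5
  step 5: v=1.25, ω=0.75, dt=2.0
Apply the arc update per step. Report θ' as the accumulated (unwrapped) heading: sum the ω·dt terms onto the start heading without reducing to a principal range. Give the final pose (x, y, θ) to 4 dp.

(5.0623, 0.9266, 0.9410)

step 1: θ'=-0.0590 (R=-1.6000) → pose (-1.4511, 1.6831, -0.0590)
step 2: θ'=-0.0590 (straight) → pose (1.5436, 1.5062, -0.0590)
step 3: θ'=-1.3090 (R=-1.5000) → pose (2.9041, 0.3971, -1.3090)
step 4: θ'=-0.5590 (R=-0.1667) → pose (2.8315, 0.4952, -0.5590)
step 5: θ'=0.9410 (R=1.6667) → pose (5.0623, 0.9266, 0.9410)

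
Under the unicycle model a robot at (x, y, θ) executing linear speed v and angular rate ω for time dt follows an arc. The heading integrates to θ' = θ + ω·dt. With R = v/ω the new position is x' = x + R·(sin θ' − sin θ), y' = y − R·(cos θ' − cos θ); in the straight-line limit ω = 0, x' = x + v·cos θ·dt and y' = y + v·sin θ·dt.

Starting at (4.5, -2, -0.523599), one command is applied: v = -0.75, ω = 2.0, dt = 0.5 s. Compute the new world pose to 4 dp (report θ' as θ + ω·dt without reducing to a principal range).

θ' = -0.5236 + 2.0·0.5 = 0.4764
R = v/ω = -0.75/2.0 = -0.3750
x' = 4.5 + -0.3750·(sin 0.4764 − sin -0.5236) = 4.1405
y' = -2 − -0.3750·(cos 0.4764 − cos -0.5236) = -1.9915

(4.1405, -1.9915, 0.4764)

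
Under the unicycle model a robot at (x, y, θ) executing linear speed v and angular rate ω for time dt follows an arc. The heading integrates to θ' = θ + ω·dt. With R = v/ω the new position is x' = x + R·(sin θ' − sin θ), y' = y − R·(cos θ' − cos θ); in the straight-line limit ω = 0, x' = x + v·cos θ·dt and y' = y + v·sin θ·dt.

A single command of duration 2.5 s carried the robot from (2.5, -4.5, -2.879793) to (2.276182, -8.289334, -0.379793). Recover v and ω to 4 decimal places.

Δθ = -0.379793 − -2.879793 = 2.500000
ω = Δθ/dt = 2.500000/2.5 = 1.0000
R = −Δy/(cos θ' − cos θ) = 2.0000
v = R·ω = 2.0000·1.0000 = 2.0000

v = 2.0000, ω = 1.0000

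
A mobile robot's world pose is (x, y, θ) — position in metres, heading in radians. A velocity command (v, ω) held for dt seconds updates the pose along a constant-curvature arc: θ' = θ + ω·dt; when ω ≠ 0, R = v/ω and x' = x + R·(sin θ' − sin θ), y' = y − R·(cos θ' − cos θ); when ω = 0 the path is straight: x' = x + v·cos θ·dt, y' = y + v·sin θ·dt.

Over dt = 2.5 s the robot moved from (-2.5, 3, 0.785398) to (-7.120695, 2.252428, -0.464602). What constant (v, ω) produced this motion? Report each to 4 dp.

v = -2.0000, ω = -0.5000

Δθ = -0.464602 − 0.785398 = -1.250000
ω = Δθ/dt = -1.250000/2.5 = -0.5000
R = Δx/(sin θ' − sin θ) = 4.0000
v = R·ω = 4.0000·-0.5000 = -2.0000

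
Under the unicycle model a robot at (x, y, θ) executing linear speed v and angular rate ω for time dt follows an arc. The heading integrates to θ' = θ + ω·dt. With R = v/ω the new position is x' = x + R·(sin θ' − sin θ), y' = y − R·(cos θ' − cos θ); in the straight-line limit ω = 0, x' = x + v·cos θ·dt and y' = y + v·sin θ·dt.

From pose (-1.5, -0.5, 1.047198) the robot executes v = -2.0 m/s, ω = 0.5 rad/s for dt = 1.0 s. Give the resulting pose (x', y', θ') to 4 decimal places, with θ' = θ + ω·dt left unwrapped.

θ' = 1.0472 + 0.5·1.0 = 1.5472
R = v/ω = -2.0/0.5 = -4.0000
x' = -1.5 + -4.0000·(sin 1.5472 − sin 1.0472) = -2.0348
y' = -0.5 − -4.0000·(cos 1.5472 − cos 1.0472) = -2.4056

(-2.0348, -2.4056, 1.5472)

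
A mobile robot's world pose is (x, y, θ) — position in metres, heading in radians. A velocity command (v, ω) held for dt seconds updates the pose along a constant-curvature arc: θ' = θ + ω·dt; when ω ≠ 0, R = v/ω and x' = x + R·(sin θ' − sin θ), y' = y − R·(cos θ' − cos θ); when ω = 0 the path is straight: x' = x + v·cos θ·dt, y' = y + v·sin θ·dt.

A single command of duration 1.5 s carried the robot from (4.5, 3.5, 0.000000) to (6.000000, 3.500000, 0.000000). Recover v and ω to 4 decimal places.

Δθ = 0.000000 − 0.000000 = 0.000000
ω = Δθ/dt = 0.000000/1.5 = 0.0000
ω = 0 → v = (Δx·cos θ + Δy·sin θ)/dt = 1.0000

v = 1.0000, ω = 0.0000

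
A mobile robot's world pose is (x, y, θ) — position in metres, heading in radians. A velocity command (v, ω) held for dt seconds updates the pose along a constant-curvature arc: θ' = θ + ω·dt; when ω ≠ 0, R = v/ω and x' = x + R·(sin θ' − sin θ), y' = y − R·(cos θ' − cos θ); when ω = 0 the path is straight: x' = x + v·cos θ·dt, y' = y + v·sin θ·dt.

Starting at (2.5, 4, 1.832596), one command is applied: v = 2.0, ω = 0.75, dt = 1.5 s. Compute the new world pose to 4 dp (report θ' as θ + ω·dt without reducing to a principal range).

(0.4121, 5.9315, 2.9576)

θ' = 1.8326 + 0.75·1.5 = 2.9576
R = v/ω = 2.0/0.75 = 2.6667
x' = 2.5 + 2.6667·(sin 2.9576 − sin 1.8326) = 0.4121
y' = 4 − 2.6667·(cos 2.9576 − cos 1.8326) = 5.9315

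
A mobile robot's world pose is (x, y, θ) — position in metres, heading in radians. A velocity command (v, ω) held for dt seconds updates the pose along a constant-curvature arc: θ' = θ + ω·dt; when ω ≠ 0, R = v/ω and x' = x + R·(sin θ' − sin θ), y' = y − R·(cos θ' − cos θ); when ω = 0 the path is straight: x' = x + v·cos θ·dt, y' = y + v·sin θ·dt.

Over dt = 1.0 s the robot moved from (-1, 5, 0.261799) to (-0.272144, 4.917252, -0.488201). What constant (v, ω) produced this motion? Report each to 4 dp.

v = 0.7500, ω = -0.7500

Δθ = -0.488201 − 0.261799 = -0.750000
ω = Δθ/dt = -0.750000/1.0 = -0.7500
R = Δx/(sin θ' − sin θ) = -1.0000
v = R·ω = -1.0000·-0.7500 = 0.7500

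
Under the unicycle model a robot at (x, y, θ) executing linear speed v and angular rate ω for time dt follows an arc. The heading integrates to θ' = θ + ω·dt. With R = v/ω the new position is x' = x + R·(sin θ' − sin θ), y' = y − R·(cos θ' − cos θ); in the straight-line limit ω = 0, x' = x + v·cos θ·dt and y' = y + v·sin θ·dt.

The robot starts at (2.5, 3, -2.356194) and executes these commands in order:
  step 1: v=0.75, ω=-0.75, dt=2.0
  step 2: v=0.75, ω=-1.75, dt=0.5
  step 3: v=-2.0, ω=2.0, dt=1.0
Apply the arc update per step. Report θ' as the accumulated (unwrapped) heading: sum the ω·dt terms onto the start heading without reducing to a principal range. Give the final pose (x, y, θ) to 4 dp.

step 1: θ'=-3.8562 (R=-1.0000) → pose (1.1376, 2.9518, -3.8562)
step 2: θ'=-4.7312 (R=-0.4286) → pose (0.9899, 3.2835, -4.7312)
step 3: θ'=-2.7312 (R=-1.0000) → pose (2.3887, 2.3478, -2.7312)

(2.3887, 2.3478, -2.7312)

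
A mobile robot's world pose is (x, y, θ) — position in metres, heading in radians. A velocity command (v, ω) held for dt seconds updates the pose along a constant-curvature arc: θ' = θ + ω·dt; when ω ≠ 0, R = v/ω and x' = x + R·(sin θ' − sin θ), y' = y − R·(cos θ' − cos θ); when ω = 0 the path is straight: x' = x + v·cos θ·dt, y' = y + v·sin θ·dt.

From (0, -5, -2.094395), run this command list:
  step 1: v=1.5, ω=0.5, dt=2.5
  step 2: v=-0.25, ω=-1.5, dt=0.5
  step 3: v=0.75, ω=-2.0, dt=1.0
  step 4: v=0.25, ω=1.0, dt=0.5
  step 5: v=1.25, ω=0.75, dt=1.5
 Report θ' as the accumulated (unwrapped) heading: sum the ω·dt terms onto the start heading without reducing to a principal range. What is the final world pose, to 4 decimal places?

(-1.8042, -9.6993, -1.9694)

step 1: θ'=-0.8444 (R=3.0000) → pose (0.3554, -8.4926, -0.8444)
step 2: θ'=-1.5944 (R=0.1667) → pose (0.3133, -8.3779, -1.5944)
step 3: θ'=-3.5944 (R=-0.3750) → pose (-0.2256, -8.7063, -3.5944)
step 4: θ'=-3.0944 (R=0.2500) → pose (-0.3468, -8.6814, -3.0944)
step 5: θ'=-1.9694 (R=1.6667) → pose (-1.8042, -9.6993, -1.9694)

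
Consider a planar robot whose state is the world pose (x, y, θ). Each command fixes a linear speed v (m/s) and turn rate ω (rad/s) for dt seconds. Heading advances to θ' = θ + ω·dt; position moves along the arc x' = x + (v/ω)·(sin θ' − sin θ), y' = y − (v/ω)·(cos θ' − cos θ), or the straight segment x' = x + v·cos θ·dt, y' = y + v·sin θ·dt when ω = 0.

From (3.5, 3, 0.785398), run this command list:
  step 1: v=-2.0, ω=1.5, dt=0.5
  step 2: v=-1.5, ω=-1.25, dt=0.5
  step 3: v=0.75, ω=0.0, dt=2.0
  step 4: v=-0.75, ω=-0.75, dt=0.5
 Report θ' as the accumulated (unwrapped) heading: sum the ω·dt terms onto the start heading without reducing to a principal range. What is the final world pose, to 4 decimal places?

step 1: θ'=1.5354 (R=-1.3333) → pose (3.1103, 2.1044, 1.5354)
step 2: θ'=0.9104 (R=1.2000) → pose (2.8588, 1.4107, 0.9104)
step 3: θ'=0.9104 (straight) → pose (3.7789, 2.5954, 0.9104)
step 4: θ'=0.5354 (R=1.0000) → pose (3.4993, 2.3487, 0.5354)

(3.4993, 2.3487, 0.5354)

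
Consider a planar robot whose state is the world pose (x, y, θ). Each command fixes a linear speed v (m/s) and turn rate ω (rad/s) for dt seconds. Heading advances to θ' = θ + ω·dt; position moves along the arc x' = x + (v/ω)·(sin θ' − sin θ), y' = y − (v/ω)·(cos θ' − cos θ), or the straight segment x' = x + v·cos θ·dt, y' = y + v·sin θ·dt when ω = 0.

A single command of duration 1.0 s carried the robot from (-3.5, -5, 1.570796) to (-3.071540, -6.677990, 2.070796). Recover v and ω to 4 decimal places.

v = -1.7500, ω = 0.5000

Δθ = 2.070796 − 1.570796 = 0.500000
ω = Δθ/dt = 0.500000/1.0 = 0.5000
R = −Δy/(cos θ' − cos θ) = -3.5000
v = R·ω = -3.5000·0.5000 = -1.7500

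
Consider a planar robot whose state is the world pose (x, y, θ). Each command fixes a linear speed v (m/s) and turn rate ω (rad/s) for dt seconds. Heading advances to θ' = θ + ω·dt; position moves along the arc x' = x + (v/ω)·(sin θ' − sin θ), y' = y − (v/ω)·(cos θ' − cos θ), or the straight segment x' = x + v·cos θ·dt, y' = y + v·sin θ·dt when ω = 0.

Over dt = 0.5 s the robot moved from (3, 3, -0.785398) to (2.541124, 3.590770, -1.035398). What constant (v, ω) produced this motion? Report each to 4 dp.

v = -1.5000, ω = -0.5000

Δθ = -1.035398 − -0.785398 = -0.250000
ω = Δθ/dt = -0.250000/0.5 = -0.5000
R = −Δy/(cos θ' − cos θ) = 3.0000
v = R·ω = 3.0000·-0.5000 = -1.5000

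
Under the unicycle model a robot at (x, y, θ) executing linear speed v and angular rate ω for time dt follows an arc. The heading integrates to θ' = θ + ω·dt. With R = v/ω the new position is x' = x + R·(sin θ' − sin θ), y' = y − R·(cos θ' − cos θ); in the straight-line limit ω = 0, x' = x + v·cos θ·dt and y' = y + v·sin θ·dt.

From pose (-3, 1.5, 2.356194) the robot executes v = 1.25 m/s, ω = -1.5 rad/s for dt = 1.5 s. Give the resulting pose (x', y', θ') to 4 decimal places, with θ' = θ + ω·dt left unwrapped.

θ' = 2.3562 + -1.5·1.5 = 0.1062
R = v/ω = 1.25/-1.5 = -0.8333
x' = -3 + -0.8333·(sin 0.1062 − sin 2.3562) = -2.4991
y' = 1.5 − -0.8333·(cos 0.1062 − cos 2.3562) = 2.9179

(-2.4991, 2.9179, 0.1062)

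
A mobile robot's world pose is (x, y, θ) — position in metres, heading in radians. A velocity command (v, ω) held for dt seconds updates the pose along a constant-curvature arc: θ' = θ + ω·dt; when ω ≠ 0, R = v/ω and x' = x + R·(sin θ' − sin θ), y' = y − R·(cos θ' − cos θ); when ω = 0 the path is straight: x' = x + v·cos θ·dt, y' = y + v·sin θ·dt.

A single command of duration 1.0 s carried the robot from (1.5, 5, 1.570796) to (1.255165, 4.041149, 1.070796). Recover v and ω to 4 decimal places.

Δθ = 1.070796 − 1.570796 = -0.500000
ω = Δθ/dt = -0.500000/1.0 = -0.5000
R = −Δy/(cos θ' − cos θ) = 2.0000
v = R·ω = 2.0000·-0.5000 = -1.0000

v = -1.0000, ω = -0.5000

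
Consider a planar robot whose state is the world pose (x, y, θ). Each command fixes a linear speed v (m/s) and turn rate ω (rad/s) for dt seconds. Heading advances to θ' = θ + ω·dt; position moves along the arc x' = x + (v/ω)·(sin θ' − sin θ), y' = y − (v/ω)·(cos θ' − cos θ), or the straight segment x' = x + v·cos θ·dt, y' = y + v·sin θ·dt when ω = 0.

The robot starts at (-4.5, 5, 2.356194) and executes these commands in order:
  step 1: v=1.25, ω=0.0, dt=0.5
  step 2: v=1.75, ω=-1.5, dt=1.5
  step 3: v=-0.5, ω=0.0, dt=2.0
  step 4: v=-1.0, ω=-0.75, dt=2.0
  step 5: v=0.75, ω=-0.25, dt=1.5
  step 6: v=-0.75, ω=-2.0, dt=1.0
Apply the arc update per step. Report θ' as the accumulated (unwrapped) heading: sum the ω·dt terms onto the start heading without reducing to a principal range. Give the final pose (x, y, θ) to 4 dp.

(-6.1128, 7.5236, -3.7688)

step 1: θ'=2.3562 (straight) → pose (-4.9419, 5.4419, 2.3562)
step 2: θ'=0.1062 (R=-1.1667) → pose (-4.2406, 7.4270, 0.1062)
step 3: θ'=0.1062 (straight) → pose (-5.2350, 7.3210, 0.1062)
step 4: θ'=-1.3938 (R=1.3333) → pose (-6.6888, 8.4121, -1.3938)
step 5: θ'=-1.7688 (R=-3.0000) → pose (-6.7006, 7.2937, -1.7688)
step 6: θ'=-3.7688 (R=0.3750) → pose (-6.1128, 7.5236, -3.7688)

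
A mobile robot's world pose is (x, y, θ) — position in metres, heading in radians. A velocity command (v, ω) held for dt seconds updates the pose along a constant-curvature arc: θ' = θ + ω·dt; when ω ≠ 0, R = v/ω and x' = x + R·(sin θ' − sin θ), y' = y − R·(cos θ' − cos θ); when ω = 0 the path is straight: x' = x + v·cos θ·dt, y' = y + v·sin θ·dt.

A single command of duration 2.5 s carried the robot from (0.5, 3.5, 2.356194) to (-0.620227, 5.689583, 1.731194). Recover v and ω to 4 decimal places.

v = 1.0000, ω = -0.2500

Δθ = 1.731194 − 2.356194 = -0.625000
ω = Δθ/dt = -0.625000/2.5 = -0.2500
R = −Δy/(cos θ' − cos θ) = -4.0000
v = R·ω = -4.0000·-0.2500 = 1.0000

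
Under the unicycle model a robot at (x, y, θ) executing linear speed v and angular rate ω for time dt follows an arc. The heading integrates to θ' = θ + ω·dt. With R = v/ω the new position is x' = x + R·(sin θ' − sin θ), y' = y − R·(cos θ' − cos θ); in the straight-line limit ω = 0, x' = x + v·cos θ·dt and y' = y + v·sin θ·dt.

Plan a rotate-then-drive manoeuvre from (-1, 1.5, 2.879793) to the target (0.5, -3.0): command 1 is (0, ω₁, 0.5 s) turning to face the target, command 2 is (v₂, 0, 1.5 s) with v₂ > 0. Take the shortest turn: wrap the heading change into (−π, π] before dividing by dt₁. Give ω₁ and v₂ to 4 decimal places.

heading to target = atan2(-3−1.5, 0.5−-1) = -1.2490
Δθ = wrap(-1.2490 − 2.8798) = 2.1543; ω₁ = Δθ/dt₁ = 4.3087
distance = √((0.5−-1)² + (-3−1.5)²) = 4.7434; v₂ = distance/dt₂ = 3.1623

ω₁ = 4.3087, v₂ = 3.1623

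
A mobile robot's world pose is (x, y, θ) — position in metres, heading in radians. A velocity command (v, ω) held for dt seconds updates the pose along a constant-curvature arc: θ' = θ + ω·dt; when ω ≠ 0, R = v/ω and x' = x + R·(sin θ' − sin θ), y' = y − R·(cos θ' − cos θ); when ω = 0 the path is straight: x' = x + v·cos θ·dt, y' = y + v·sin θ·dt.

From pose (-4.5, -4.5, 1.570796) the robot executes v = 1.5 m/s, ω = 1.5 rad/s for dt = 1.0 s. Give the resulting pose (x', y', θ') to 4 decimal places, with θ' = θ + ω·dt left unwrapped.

(-5.4293, -3.5025, 3.0708)

θ' = 1.5708 + 1.5·1.0 = 3.0708
R = v/ω = 1.5/1.5 = 1.0000
x' = -4.5 + 1.0000·(sin 3.0708 − sin 1.5708) = -5.4293
y' = -4.5 − 1.0000·(cos 3.0708 − cos 1.5708) = -3.5025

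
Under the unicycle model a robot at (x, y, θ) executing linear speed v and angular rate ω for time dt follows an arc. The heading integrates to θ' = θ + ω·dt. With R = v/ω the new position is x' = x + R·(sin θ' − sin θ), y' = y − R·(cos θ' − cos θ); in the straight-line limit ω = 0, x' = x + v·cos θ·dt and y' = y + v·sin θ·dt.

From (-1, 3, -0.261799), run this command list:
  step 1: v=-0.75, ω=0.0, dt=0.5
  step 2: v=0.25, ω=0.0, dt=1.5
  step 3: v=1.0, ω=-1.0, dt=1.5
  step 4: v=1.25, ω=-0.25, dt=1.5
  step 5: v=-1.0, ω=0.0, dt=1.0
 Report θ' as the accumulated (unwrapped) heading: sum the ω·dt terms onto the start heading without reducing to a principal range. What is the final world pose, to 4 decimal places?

step 1: θ'=-0.2618 (straight) → pose (-1.3622, 3.0971, -0.2618)
step 2: θ'=-0.2618 (straight) → pose (-1.0000, 3.0000, -0.2618)
step 3: θ'=-1.7618 (R=-1.0000) → pose (-0.2770, 1.8442, -1.7618)
step 4: θ'=-2.1368 (R=-5.0000) → pose (-0.9658, 0.1121, -2.1368)
step 5: θ'=-2.1368 (straight) → pose (-0.4296, 0.9562, -2.1368)

(-0.4296, 0.9562, -2.1368)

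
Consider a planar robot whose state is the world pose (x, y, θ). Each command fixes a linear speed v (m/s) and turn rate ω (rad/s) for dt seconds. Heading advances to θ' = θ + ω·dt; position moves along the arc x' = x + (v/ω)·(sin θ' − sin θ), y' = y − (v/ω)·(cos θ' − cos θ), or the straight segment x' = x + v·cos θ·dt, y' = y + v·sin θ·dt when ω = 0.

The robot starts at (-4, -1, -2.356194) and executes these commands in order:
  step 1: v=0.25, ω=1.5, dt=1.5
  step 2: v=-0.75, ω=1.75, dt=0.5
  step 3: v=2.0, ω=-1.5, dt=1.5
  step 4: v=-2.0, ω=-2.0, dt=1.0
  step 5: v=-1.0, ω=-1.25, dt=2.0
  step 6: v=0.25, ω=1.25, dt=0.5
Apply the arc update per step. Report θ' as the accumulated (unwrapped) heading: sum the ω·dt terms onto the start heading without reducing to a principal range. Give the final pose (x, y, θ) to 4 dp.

step 1: θ'=-0.1062 (R=0.1667) → pose (-3.8998, -1.2836, -0.1062)
step 2: θ'=0.7688 (R=-0.4286) → pose (-4.2432, -1.4017, 0.7688)
step 3: θ'=-1.4812 (R=-1.3333) → pose (-1.9882, -2.2407, -1.4812)
step 4: θ'=-3.4812 (R=1.0000) → pose (-0.6591, -1.2083, -3.4812)
step 5: θ'=-5.9812 (R=0.8000) → pose (-0.6876, -2.7265, -5.9812)
step 6: θ'=-5.3562 (R=0.2000) → pose (-0.5872, -2.6556, -5.3562)

(-0.5872, -2.6556, -5.3562)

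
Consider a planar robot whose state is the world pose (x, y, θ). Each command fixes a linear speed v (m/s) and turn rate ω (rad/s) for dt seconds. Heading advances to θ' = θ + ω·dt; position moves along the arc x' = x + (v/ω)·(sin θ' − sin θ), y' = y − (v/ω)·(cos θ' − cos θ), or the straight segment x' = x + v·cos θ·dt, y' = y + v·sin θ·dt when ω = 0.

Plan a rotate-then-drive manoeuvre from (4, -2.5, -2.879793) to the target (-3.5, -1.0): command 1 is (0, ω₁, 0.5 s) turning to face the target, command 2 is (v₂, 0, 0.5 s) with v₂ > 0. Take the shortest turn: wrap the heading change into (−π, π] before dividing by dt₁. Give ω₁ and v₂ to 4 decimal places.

ω₁ = -0.9184, v₂ = 15.2971

heading to target = atan2(-1−-2.5, -3.5−4) = 2.9442
Δθ = wrap(2.9442 − -2.8798) = -0.4592; ω₁ = Δθ/dt₁ = -0.9184
distance = √((-3.5−4)² + (-1−-2.5)²) = 7.6485; v₂ = distance/dt₂ = 15.2971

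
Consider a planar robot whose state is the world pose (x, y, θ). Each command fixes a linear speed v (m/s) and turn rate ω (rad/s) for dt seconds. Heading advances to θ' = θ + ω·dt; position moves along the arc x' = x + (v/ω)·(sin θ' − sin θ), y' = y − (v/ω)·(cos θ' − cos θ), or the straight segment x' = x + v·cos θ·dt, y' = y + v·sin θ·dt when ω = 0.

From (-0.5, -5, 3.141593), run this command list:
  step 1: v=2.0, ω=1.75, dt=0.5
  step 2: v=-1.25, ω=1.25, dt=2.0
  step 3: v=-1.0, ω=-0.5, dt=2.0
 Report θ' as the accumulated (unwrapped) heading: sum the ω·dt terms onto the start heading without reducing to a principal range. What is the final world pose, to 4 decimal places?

(-4.2260, -3.2912, 5.5166)

step 1: θ'=4.0166 (R=1.1429) → pose (-1.3772, -5.4103, 4.0166)
step 2: θ'=6.5166 (R=-1.0000) → pose (-2.3760, -3.7964, 6.5166)
step 3: θ'=5.5166 (R=2.0000) → pose (-4.2260, -3.2912, 5.5166)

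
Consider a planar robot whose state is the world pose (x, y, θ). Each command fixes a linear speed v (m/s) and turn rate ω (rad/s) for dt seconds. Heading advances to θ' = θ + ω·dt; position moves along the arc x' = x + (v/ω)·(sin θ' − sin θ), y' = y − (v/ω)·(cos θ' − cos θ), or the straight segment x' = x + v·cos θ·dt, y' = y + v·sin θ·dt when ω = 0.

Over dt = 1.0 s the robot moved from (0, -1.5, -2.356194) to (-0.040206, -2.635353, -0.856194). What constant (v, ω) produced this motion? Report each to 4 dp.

v = 1.2500, ω = 1.5000

Δθ = -0.856194 − -2.356194 = 1.500000
ω = Δθ/dt = 1.500000/1.0 = 1.5000
R = −Δy/(cos θ' − cos θ) = 0.8333
v = R·ω = 0.8333·1.5000 = 1.2500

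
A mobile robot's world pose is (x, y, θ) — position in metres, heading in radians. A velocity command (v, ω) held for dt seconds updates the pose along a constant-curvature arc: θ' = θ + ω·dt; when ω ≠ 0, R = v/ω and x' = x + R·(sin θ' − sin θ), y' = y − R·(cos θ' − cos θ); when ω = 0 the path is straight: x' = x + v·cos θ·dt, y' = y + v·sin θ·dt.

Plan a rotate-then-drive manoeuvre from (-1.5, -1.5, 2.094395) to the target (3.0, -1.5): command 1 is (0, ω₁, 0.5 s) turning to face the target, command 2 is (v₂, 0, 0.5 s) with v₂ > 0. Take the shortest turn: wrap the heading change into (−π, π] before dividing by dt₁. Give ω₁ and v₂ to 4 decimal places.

ω₁ = -4.1888, v₂ = 9.0000

heading to target = atan2(-1.5−-1.5, 3−-1.5) = 0.0000
Δθ = wrap(0.0000 − 2.0944) = -2.0944; ω₁ = Δθ/dt₁ = -4.1888
distance = √((3−-1.5)² + (-1.5−-1.5)²) = 4.5000; v₂ = distance/dt₂ = 9.0000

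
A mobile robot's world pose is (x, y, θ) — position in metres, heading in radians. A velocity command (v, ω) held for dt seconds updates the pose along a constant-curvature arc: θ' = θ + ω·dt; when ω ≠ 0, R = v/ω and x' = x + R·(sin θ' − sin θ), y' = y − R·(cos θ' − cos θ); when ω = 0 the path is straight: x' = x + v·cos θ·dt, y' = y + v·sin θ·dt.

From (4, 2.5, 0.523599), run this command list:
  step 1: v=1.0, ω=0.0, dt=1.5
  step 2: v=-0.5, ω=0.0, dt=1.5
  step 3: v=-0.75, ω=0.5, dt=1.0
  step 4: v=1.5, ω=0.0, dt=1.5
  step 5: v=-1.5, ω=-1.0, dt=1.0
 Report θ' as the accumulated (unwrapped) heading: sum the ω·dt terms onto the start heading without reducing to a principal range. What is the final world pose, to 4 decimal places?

(4.0436, 3.5587, 0.0236)

step 1: θ'=0.5236 (straight) → pose (5.2990, 3.2500, 0.5236)
step 2: θ'=0.5236 (straight) → pose (4.6495, 2.8750, 0.5236)
step 3: θ'=1.0236 (R=-1.5000) → pose (4.1185, 2.3564, 1.0236)
step 4: θ'=1.0236 (straight) → pose (5.2892, 4.2779, 1.0236)
step 5: θ'=0.0236 (R=1.5000) → pose (4.0436, 3.5587, 0.0236)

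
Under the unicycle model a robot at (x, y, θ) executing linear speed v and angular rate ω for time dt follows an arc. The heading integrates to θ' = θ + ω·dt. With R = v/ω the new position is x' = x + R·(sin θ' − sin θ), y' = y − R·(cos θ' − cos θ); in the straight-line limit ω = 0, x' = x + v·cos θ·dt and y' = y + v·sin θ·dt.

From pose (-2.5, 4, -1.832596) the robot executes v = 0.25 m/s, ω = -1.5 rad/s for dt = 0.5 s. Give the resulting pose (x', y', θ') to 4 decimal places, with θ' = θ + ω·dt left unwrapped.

θ' = -1.8326 + -1.5·0.5 = -2.5826
R = v/ω = 0.25/-1.5 = -0.1667
x' = -2.5 + -0.1667·(sin -2.5826 − sin -1.8326) = -2.5726
y' = 4 − -0.1667·(cos -2.5826 − cos -1.8326) = 3.9018

(-2.5726, 3.9018, -2.5826)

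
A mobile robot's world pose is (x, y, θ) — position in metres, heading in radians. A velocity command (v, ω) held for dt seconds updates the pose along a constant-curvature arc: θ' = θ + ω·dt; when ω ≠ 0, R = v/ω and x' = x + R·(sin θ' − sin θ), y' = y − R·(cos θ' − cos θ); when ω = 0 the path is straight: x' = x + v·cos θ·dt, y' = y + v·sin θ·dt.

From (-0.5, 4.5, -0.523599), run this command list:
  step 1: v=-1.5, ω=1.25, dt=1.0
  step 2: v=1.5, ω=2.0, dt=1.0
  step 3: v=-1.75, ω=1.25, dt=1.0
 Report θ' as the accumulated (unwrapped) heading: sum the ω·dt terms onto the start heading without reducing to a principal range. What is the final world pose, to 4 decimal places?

step 1: θ'=0.7264 (R=-1.2000) → pose (-1.8970, 4.3579, 0.7264)
step 2: θ'=2.7264 (R=0.7500) → pose (-2.0926, 5.6048, 2.7264)
step 3: θ'=3.9764 (R=-1.4000) → pose (-0.4903, 5.9460, 3.9764)

(-0.4903, 5.9460, 3.9764)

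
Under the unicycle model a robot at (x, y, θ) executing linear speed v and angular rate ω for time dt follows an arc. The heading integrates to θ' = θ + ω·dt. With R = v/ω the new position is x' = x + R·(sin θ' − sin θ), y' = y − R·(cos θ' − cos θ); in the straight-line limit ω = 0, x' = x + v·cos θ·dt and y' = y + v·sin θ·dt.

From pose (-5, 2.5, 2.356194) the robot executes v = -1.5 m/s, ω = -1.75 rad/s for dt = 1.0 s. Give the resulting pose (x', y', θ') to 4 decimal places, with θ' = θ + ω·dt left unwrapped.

(-5.1177, 1.1895, 0.6062)

θ' = 2.3562 + -1.75·1.0 = 0.6062
R = v/ω = -1.5/-1.75 = 0.8571
x' = -5 + 0.8571·(sin 0.6062 − sin 2.3562) = -5.1177
y' = 2.5 − 0.8571·(cos 0.6062 − cos 2.3562) = 1.1895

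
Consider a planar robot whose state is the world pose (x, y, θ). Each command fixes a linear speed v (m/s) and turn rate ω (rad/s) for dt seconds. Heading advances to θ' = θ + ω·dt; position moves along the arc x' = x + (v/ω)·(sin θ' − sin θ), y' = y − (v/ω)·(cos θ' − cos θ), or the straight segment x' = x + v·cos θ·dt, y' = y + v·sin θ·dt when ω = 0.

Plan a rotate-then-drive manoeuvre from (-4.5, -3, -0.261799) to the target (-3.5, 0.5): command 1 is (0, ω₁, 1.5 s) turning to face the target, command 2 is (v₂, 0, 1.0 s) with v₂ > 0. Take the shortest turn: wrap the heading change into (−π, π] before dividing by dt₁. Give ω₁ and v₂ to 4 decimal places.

heading to target = atan2(0.5−-3, -3.5−-4.5) = 1.2925
Δθ = wrap(1.2925 − -0.2618) = 1.5543; ω₁ = Δθ/dt₁ = 1.0362
distance = √((-3.5−-4.5)² + (0.5−-3)²) = 3.6401; v₂ = distance/dt₂ = 3.6401

ω₁ = 1.0362, v₂ = 3.6401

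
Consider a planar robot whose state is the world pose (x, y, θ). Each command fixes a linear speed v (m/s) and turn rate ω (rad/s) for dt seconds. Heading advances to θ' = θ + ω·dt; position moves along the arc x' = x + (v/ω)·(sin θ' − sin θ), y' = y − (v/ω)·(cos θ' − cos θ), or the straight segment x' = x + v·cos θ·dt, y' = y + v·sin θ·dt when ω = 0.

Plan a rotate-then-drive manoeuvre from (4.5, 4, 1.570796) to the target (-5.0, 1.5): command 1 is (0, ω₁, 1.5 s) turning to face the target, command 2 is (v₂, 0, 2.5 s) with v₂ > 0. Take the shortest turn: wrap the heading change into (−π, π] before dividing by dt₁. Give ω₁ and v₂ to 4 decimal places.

heading to target = atan2(1.5−4, -5−4.5) = -2.8843
Δθ = wrap(-2.8843 − 1.5708) = 1.8281; ω₁ = Δθ/dt₁ = 1.2187
distance = √((-5−4.5)² + (1.5−4)²) = 9.8234; v₂ = distance/dt₂ = 3.9294

ω₁ = 1.2187, v₂ = 3.9294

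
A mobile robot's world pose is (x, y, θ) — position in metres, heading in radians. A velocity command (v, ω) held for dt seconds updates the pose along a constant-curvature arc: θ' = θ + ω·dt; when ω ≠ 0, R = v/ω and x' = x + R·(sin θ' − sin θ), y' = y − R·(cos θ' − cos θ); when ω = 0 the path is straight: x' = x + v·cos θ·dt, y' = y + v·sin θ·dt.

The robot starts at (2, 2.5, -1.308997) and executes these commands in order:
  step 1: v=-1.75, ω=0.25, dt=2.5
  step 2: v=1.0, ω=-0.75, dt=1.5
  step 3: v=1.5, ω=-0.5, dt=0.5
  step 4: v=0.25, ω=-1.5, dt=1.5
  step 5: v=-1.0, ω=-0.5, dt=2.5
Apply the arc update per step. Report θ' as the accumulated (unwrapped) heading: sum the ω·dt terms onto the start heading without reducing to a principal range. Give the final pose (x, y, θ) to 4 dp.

step 1: θ'=-0.6840 (R=-7.0000) → pose (-0.3382, 6.1136, -0.6840)
step 2: θ'=-1.8090 (R=-1.3333) → pose (0.1149, 4.7656, -1.8090)
step 3: θ'=-2.0590 (R=-3.0000) → pose (-0.1508, 4.0664, -2.0590)
step 4: θ'=-4.3090 (R=-0.1667) → pose (-0.4513, 4.0791, -4.3090)
step 5: θ'=-5.5590 (R=2.0000) → pose (-0.9657, 1.7960, -5.5590)

(-0.9657, 1.7960, -5.5590)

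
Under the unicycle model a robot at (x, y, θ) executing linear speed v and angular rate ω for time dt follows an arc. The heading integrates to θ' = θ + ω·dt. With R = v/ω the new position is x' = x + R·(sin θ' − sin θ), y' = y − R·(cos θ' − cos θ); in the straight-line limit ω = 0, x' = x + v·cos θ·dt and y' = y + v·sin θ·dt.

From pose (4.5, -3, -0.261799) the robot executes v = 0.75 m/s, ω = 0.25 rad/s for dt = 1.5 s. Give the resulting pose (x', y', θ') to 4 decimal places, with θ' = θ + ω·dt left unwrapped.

θ' = -0.2618 + 0.25·1.5 = 0.1132
R = v/ω = 0.75/0.25 = 3.0000
x' = 4.5 + 3.0000·(sin 0.1132 − sin -0.2618) = 5.6153
y' = -3 − 3.0000·(cos 0.1132 − cos -0.2618) = -3.0830

(5.6153, -3.0830, 0.1132)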